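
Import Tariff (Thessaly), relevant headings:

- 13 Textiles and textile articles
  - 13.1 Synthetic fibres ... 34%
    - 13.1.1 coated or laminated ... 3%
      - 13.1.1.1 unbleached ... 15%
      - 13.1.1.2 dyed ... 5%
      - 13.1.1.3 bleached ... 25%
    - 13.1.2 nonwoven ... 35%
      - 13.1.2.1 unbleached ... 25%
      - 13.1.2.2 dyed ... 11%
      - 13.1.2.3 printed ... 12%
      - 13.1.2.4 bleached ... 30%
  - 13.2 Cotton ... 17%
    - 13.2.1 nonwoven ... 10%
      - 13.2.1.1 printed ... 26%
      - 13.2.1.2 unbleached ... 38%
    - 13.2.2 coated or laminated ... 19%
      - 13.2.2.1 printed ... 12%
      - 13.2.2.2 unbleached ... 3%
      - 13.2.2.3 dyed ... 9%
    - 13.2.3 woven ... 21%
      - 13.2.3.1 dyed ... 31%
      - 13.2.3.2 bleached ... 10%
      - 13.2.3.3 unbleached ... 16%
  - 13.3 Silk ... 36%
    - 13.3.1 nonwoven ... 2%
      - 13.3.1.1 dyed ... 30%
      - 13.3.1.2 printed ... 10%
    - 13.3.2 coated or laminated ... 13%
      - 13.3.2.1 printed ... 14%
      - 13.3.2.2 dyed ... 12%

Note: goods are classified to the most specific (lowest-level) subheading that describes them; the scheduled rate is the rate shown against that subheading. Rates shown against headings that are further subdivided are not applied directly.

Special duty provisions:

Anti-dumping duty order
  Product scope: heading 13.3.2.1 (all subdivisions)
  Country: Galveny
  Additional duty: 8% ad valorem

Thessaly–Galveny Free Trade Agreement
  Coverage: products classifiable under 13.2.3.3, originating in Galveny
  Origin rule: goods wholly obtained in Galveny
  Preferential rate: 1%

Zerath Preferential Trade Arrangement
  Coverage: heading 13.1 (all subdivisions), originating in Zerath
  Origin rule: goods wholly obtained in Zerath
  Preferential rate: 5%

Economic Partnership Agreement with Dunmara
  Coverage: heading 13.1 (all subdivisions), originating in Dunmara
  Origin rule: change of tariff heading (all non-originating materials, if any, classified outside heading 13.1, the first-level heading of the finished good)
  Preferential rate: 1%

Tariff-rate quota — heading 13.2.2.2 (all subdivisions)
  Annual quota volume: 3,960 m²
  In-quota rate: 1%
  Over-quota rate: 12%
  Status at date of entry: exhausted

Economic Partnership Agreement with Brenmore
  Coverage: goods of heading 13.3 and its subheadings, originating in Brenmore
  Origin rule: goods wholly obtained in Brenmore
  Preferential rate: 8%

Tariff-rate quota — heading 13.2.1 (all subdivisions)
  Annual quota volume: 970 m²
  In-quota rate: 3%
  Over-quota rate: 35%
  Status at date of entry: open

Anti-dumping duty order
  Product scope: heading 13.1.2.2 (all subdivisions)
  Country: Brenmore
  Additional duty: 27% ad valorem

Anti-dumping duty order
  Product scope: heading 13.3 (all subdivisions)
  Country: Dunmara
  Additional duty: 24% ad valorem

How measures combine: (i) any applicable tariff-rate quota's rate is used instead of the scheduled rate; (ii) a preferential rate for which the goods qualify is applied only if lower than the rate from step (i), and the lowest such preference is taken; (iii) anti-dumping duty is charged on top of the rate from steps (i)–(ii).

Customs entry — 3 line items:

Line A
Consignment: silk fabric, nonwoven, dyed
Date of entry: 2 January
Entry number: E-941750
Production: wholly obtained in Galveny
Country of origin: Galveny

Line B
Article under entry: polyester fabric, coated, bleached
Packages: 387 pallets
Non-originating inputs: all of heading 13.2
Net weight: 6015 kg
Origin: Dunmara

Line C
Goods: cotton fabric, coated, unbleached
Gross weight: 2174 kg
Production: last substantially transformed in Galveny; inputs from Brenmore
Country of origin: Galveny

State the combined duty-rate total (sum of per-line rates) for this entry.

Line A: silk → 13.3; nonwoven → 13.3.1; dyed → 13.3.1.1. Scheduled 30%. Galveny agreement on 13.2.3.3: 13.3.1.1 not covered. → 30%.
Line B: polyester → 13.1; coated → 13.1.1; bleached → 13.1.1.3. Scheduled 25%. Dunmara agreement on 13.1: CTH met → 1% available; preferential 1%. → 1%.
Line C: cotton → 13.2; coated → 13.2.2; unbleached → 13.2.2.2. Scheduled 3%. quota on 13.2.2.2 exhausted → over-quota 12%; Galveny agreement on 13.2.3.3: 13.2.2.2 not covered. → 12%.
Sum: 30% + 1% + 12% = 43%.

43%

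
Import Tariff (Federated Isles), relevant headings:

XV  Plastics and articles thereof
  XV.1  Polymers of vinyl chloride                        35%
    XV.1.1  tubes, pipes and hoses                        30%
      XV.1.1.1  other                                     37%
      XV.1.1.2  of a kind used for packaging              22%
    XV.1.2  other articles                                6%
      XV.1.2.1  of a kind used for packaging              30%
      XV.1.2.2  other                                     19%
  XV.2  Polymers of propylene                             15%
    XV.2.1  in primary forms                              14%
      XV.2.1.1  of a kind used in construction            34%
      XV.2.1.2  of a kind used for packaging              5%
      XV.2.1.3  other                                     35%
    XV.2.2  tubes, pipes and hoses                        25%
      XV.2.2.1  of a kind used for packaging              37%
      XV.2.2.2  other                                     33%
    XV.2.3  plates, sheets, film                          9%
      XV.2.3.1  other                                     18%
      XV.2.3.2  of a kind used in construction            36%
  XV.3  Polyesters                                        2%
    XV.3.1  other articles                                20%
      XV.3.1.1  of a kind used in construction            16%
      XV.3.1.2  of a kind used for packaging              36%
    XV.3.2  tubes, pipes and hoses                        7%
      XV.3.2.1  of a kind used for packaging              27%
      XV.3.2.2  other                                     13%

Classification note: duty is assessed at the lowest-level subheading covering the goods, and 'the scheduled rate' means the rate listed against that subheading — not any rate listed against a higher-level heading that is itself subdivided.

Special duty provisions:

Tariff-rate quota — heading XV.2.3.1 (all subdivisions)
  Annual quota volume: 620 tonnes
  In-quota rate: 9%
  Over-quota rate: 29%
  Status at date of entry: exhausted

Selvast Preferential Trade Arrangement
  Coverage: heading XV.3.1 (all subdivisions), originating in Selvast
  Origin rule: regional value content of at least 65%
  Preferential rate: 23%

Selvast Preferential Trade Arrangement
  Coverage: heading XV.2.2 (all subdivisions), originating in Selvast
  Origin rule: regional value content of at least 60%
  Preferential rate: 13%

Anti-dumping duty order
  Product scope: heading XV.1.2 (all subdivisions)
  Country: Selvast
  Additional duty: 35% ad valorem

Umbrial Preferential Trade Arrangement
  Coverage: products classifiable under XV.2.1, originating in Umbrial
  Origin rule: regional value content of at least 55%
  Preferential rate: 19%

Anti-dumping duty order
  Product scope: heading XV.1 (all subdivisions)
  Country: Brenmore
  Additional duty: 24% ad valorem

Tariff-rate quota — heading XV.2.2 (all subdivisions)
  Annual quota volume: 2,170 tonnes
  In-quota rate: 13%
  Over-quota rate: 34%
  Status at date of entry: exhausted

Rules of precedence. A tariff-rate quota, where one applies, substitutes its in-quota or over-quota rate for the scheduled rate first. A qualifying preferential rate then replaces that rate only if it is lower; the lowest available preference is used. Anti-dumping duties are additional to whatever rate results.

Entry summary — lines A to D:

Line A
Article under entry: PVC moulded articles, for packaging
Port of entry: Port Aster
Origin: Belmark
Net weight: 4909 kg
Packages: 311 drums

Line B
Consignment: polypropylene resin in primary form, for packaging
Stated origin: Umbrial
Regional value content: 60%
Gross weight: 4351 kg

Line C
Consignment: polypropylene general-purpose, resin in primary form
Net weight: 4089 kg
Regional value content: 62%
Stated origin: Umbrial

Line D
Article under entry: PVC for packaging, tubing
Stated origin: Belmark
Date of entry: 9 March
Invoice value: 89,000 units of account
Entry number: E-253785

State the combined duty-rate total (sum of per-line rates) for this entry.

76%

Line A: PVC → XV.1; moulded articles → XV.1.2; for packaging → XV.1.2.1. Scheduled 30%. No special measure applies. → 30%.
Line B: polypropylene → XV.2; resin in primary form → XV.2.1; for packaging → XV.2.1.2. Scheduled 5%. Umbrial agreement on XV.2.1: RVC ≥ 55% → 19% available; preference 19% not lower than 5% → no reduction. → 5%.
Line C: polypropylene → XV.2; resin in primary form → XV.2.1; general-purpose → XV.2.1.3. Scheduled 35%. Umbrial agreement on XV.2.1: RVC ≥ 55% → 19% available; preferential 19%. → 19%.
Line D: PVC → XV.1; tubing → XV.1.1; for packaging → XV.1.1.2. Scheduled 22%. No special measure applies. → 22%.
Sum: 30% + 5% + 19% + 22% = 76%.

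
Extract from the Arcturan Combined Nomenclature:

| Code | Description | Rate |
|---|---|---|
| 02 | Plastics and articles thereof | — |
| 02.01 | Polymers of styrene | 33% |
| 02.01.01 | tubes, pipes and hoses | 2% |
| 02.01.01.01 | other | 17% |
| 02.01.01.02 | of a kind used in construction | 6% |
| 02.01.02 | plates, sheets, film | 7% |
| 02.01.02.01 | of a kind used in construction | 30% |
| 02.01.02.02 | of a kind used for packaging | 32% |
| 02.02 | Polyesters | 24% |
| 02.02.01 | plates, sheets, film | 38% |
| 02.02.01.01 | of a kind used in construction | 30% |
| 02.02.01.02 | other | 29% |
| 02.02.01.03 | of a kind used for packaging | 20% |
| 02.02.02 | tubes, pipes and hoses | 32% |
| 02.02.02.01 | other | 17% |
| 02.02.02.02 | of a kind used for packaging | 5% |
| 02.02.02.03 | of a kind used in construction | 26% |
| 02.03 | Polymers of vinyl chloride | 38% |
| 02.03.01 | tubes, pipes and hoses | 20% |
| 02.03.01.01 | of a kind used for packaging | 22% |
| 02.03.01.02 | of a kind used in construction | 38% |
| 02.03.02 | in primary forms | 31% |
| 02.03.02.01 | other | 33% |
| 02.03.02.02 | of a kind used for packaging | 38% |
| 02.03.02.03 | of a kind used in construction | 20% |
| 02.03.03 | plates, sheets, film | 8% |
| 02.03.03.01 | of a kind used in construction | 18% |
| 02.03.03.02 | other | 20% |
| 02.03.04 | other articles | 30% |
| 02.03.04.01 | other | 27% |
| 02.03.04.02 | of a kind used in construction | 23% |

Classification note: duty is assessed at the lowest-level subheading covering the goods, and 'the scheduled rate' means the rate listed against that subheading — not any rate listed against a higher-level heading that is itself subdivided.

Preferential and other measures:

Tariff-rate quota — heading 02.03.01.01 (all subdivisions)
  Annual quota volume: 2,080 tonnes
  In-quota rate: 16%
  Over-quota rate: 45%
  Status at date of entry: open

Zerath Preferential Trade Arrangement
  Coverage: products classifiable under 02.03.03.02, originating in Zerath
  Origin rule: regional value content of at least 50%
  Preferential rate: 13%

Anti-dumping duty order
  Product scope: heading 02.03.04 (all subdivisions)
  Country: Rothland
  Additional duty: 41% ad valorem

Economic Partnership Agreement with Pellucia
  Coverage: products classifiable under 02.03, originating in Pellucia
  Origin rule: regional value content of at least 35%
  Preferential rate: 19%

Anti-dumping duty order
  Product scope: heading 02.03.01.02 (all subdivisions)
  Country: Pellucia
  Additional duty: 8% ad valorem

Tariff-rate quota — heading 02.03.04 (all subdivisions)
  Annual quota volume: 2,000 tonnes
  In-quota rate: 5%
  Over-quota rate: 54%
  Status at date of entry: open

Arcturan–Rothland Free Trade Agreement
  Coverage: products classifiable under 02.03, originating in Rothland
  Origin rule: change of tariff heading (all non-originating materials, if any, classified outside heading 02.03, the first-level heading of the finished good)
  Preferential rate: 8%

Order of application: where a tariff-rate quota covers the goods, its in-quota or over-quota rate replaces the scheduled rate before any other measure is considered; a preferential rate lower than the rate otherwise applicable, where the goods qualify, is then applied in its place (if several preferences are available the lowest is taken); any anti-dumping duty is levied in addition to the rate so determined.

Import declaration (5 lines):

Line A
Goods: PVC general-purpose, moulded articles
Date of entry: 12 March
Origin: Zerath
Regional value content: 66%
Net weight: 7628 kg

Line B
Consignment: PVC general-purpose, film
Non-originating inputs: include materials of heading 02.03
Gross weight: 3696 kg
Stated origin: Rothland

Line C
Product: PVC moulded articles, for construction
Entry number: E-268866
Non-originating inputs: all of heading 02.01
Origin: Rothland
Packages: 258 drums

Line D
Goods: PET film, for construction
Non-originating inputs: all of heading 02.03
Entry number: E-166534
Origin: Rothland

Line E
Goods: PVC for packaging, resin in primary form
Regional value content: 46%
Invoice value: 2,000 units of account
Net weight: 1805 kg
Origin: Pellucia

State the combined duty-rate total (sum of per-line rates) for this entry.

120%

Line A: PVC → 02.03; moulded articles → 02.03.04; general-purpose → 02.03.04.01. Scheduled 27%. quota on 02.03.04 open → in-quota 5%; Zerath agreement on 02.03.03.02: 02.03.04.01 not covered. → 5%.
Line B: PVC → 02.03; film → 02.03.03; general-purpose → 02.03.03.02. Scheduled 20%. Rothland agreement on 02.03: CTH not met. → 20%.
Line C: PVC → 02.03; moulded articles → 02.03.04; for construction → 02.03.04.02. Scheduled 23%. quota on 02.03.04 open → in-quota 5%; Rothland agreement on 02.03: CTH met → 8% available; preference 8% not lower than 5% → no reduction; anti-dumping (Rothland, 02.03.04): +41%; total 5% + 41% = 46%. → 46%.
Line D: PET → 02.02; film → 02.02.01; for construction → 02.02.01.01. Scheduled 30%. Rothland agreement on 02.03: 02.02.01.01 not covered. → 30%.
Line E: PVC → 02.03; resin in primary form → 02.03.02; for packaging → 02.03.02.02. Scheduled 38%. Pellucia agreement on 02.03: RVC ≥ 35% → 19% available; preferential 19%. → 19%.
Sum: 5% + 20% + 46% + 30% + 19% = 120%.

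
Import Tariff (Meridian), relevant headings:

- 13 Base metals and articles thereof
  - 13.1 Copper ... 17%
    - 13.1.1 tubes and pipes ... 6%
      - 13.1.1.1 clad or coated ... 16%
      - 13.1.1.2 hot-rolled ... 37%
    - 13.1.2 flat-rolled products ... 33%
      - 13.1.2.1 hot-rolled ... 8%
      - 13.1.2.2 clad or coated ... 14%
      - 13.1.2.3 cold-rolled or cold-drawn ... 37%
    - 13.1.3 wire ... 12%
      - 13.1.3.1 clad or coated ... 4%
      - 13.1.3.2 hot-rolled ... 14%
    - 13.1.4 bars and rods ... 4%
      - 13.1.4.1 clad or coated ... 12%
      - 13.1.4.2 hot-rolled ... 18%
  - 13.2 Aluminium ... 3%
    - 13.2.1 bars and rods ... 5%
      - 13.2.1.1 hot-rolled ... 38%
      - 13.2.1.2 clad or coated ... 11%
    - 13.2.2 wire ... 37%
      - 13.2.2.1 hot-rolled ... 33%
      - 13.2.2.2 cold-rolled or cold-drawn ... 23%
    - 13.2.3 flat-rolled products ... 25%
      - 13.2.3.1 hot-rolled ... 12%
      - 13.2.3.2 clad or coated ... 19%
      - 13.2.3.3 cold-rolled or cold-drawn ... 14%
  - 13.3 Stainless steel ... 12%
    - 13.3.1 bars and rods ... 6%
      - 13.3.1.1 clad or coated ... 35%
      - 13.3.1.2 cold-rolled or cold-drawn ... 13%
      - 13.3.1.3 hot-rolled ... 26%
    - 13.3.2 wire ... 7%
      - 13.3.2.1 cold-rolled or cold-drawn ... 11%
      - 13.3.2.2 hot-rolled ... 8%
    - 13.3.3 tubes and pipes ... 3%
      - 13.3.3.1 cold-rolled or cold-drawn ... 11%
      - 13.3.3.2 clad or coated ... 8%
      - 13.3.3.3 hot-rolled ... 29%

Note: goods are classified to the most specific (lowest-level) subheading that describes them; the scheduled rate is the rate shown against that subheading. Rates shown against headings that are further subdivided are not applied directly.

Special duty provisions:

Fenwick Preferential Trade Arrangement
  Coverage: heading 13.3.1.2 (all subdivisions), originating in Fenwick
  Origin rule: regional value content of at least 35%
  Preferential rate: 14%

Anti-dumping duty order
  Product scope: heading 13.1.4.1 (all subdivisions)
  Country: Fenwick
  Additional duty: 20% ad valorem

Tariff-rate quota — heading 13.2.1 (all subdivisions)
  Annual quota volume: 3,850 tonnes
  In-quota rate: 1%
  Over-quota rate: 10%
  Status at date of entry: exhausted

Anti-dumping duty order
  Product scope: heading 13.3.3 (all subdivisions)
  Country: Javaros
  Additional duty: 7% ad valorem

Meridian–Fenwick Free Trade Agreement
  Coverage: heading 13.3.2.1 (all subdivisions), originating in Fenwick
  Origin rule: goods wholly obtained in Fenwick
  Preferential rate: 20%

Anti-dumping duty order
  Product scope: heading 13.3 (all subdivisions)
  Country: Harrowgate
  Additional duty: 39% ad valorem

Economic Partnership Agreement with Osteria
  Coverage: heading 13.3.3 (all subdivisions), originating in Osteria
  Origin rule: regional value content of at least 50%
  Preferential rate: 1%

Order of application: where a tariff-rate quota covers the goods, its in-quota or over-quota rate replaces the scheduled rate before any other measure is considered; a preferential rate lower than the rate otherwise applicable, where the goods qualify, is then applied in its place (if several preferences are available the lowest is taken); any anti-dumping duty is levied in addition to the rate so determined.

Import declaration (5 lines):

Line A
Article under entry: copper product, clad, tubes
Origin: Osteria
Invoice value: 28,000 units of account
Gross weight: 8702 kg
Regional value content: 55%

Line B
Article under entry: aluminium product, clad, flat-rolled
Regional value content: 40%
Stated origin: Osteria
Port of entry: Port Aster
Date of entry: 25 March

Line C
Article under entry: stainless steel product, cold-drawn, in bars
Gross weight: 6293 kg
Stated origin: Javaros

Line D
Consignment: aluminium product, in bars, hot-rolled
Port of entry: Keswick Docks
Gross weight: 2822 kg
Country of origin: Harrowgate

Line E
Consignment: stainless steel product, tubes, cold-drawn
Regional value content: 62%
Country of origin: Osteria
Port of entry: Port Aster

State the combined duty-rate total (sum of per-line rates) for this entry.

59%

Line A: copper → 13.1; tubes → 13.1.1; clad → 13.1.1.1. Scheduled 16%. Osteria agreement on 13.3.3: 13.1.1.1 not covered. → 16%.
Line B: aluminium → 13.2; flat-rolled → 13.2.3; clad → 13.2.3.2. Scheduled 19%. Osteria agreement on 13.3.3: 13.2.3.2 not covered. → 19%.
Line C: stainless steel → 13.3; in bars → 13.3.1; cold-drawn → 13.3.1.2. Scheduled 13%. No special measure applies. → 13%.
Line D: aluminium → 13.2; in bars → 13.2.1; hot-rolled → 13.2.1.1. Scheduled 38%. quota on 13.2.1 exhausted → over-quota 10%. → 10%.
Line E: stainless steel → 13.3; tubes → 13.3.3; cold-drawn → 13.3.3.1. Scheduled 11%. Osteria agreement on 13.3.3: RVC ≥ 50% → 1% available; preferential 1%. → 1%.
Sum: 16% + 19% + 13% + 10% + 1% = 59%.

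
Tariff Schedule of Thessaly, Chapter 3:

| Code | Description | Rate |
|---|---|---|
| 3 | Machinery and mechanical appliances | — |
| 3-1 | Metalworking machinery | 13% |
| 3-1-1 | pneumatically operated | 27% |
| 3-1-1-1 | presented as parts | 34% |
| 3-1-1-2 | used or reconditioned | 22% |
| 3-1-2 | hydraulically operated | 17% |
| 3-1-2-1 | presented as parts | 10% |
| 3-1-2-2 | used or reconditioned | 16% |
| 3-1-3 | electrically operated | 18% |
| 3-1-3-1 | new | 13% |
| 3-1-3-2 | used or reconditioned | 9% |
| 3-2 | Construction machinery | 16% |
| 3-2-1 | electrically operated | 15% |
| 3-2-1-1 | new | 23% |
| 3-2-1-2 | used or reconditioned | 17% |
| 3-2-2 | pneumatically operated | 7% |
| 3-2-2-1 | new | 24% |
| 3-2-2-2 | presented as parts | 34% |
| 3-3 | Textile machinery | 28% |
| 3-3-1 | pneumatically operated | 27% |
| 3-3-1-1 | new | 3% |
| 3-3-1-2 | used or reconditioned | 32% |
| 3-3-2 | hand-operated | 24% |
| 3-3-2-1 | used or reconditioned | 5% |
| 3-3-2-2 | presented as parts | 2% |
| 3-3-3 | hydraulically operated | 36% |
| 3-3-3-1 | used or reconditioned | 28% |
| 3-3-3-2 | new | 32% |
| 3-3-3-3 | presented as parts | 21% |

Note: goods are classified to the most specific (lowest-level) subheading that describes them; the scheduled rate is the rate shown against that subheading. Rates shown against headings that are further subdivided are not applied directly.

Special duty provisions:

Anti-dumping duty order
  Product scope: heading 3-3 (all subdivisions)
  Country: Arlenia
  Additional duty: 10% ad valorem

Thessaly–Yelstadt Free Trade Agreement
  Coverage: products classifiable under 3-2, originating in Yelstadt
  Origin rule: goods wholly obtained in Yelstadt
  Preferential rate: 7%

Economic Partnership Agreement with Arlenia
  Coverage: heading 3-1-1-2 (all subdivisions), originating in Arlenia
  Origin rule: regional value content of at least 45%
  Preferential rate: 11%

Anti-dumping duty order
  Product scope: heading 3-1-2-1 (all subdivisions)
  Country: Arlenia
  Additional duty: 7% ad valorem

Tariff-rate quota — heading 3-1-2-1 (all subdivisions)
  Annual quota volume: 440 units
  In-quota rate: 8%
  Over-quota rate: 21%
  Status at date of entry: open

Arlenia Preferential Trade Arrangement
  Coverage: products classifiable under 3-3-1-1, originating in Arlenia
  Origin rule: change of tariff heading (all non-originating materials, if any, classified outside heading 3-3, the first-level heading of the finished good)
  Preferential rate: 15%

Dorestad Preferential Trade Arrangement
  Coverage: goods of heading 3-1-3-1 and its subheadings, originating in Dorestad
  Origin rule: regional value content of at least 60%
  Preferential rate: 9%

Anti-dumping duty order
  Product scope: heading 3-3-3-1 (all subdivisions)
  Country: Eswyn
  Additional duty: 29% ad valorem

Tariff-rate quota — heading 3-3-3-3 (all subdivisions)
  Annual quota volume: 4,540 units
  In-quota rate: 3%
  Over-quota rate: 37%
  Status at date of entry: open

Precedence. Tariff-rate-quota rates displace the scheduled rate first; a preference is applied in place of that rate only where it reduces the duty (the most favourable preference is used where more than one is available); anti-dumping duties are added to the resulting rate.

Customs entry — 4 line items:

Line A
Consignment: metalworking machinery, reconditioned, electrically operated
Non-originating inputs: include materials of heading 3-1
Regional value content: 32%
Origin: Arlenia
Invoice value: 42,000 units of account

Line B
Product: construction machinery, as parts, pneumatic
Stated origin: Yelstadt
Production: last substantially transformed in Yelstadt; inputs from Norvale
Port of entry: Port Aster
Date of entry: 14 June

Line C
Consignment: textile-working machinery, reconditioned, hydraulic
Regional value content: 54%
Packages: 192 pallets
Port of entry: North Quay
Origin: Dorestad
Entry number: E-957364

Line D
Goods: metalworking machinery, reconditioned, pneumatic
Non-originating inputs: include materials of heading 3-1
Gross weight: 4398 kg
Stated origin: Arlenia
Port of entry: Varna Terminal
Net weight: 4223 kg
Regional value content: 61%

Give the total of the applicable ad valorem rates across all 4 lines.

82%

Line A: metalworking → 3-1; electrically operated → 3-1-3; reconditioned → 3-1-3-2. Scheduled 9%. Arlenia agreement on 3-1-1-2: 3-1-3-2 not covered; Arlenia agreement on 3-3-1-1: 3-1-3-2 not covered. → 9%.
Line B: construction → 3-2; pneumatic → 3-2-2; as parts → 3-2-2-2. Scheduled 34%. Yelstadt agreement on 3-2: not wholly obtained. → 34%.
Line C: textile-working → 3-3; hydraulic → 3-3-3; reconditioned → 3-3-3-1. Scheduled 28%. Dorestad agreement on 3-1-3-1: 3-3-3-1 not covered. → 28%.
Line D: metalworking → 3-1; pneumatic → 3-1-1; reconditioned → 3-1-1-2. Scheduled 22%. Arlenia agreement on 3-1-1-2: RVC ≥ 45% → 11% available; Arlenia agreement on 3-3-1-1: 3-1-1-2 not covered; preferential 11%. → 11%.
Sum: 9% + 34% + 28% + 11% = 82%.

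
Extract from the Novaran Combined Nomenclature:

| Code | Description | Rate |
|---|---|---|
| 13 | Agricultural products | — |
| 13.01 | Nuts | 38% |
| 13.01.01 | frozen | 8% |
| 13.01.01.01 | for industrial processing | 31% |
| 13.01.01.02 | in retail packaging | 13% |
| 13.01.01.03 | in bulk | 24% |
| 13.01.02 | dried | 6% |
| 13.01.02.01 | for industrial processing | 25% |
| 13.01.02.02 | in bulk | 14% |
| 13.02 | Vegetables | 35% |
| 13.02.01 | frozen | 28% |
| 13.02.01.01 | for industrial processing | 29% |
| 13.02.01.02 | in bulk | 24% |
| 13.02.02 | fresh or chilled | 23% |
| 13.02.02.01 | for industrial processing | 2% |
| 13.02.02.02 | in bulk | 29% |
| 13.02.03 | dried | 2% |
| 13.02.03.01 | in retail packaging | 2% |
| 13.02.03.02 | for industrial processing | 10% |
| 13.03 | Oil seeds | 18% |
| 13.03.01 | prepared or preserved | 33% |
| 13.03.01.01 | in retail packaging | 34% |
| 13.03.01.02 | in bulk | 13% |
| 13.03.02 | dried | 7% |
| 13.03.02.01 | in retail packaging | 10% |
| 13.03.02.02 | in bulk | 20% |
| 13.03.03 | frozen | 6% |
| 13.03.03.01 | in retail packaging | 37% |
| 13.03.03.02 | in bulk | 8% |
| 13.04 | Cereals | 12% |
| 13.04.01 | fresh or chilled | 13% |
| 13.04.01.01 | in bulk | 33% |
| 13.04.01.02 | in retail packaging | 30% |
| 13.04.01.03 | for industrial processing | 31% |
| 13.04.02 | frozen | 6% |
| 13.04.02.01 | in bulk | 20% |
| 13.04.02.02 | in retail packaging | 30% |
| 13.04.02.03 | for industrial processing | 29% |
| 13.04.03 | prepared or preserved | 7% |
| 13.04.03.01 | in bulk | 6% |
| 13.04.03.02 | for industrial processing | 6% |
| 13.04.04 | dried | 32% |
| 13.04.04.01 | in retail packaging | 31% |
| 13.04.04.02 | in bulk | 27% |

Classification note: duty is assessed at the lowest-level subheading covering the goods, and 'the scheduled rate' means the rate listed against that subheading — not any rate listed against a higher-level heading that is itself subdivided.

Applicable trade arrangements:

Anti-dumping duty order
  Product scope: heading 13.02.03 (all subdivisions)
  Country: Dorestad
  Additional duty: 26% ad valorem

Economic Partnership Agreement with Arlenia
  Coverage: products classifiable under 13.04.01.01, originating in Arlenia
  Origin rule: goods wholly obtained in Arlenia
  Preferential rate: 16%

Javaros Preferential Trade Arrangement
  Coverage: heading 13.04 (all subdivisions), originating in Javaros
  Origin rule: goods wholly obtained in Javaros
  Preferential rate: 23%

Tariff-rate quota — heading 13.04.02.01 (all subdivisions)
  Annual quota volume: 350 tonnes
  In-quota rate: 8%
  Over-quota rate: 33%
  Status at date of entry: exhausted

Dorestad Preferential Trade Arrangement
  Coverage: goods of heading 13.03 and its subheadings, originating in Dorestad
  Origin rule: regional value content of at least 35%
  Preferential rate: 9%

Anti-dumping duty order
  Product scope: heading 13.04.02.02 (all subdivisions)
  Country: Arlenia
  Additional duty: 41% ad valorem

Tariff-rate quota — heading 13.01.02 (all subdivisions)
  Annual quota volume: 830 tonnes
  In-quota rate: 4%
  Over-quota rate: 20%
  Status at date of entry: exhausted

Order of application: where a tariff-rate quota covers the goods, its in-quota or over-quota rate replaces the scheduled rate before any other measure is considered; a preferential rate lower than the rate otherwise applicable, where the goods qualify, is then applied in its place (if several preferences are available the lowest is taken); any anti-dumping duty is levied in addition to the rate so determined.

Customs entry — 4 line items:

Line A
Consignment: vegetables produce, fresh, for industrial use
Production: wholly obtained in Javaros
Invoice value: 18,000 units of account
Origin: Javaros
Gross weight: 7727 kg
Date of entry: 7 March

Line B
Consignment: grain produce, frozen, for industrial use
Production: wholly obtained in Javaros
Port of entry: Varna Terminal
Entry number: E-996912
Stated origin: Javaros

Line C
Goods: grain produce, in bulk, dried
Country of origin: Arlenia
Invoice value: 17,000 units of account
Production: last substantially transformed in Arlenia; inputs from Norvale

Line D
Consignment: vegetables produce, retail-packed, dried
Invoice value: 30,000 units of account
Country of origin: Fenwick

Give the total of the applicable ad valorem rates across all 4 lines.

Line A: vegetables → 13.02; fresh → 13.02.02; for industrial use → 13.02.02.01. Scheduled 2%. Javaros agreement on 13.04: 13.02.02.01 not covered. → 2%.
Line B: grain → 13.04; frozen → 13.04.02; for industrial use → 13.04.02.03. Scheduled 29%. Javaros agreement on 13.04: wholly obtained → 23% available; preferential 23%. → 23%.
Line C: grain → 13.04; dried → 13.04.04; in bulk → 13.04.04.02. Scheduled 27%. Arlenia agreement on 13.04.01.01: 13.04.04.02 not covered. → 27%.
Line D: vegetables → 13.02; dried → 13.02.03; retail-packed → 13.02.03.01. Scheduled 2%. No special measure applies. → 2%.
Sum: 2% + 23% + 27% + 2% = 54%.

54%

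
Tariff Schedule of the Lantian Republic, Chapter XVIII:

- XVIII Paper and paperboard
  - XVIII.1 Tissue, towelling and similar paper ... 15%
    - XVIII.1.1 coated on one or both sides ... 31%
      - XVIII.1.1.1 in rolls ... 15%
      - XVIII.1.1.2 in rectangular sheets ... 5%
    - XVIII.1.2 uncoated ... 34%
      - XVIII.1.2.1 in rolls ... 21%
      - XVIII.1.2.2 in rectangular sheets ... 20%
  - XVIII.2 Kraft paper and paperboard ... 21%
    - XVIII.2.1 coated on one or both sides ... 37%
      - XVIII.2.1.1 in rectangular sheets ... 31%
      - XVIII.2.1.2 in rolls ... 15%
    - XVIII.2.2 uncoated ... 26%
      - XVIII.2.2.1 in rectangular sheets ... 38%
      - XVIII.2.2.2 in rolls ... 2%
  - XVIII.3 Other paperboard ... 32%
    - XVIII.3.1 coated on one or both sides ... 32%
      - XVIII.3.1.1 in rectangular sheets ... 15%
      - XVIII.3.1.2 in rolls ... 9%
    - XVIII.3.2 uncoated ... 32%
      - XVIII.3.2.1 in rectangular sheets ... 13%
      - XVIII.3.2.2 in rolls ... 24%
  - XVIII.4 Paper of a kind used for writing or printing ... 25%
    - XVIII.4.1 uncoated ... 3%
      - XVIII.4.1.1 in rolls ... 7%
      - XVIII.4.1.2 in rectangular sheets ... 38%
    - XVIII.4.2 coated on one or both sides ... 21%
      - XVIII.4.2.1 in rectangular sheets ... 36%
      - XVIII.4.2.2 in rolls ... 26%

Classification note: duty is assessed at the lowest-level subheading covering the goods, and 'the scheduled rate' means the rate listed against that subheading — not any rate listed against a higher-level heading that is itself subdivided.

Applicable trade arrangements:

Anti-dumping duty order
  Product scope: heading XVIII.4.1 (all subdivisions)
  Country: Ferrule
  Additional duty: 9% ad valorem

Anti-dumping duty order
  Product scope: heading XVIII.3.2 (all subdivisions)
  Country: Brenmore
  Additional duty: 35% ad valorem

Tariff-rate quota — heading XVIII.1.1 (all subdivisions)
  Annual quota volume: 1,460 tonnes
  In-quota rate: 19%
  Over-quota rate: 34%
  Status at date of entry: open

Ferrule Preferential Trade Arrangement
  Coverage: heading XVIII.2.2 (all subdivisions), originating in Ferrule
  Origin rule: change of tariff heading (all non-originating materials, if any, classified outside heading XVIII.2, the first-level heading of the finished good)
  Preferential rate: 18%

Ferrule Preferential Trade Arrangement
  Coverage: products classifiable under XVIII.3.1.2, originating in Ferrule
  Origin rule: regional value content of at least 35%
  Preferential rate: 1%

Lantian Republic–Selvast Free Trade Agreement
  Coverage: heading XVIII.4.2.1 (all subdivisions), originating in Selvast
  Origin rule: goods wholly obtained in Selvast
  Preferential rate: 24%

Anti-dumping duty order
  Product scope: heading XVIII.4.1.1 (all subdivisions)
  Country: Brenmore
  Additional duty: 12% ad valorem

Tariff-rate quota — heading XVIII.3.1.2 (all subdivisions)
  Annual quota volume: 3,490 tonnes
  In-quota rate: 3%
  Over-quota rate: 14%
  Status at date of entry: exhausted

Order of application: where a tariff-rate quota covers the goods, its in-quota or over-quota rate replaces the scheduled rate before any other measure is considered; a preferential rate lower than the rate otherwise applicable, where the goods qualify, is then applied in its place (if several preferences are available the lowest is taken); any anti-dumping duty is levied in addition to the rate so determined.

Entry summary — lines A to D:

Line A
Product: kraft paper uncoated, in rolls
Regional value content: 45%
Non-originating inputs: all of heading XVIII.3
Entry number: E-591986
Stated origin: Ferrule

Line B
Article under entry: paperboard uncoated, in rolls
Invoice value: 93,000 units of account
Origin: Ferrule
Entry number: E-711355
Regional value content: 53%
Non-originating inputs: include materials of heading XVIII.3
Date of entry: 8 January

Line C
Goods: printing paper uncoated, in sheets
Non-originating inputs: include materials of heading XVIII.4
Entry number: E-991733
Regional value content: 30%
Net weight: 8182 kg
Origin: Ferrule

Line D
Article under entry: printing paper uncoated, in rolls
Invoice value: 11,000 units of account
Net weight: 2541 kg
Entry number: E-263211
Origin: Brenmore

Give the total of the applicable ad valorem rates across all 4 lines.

92%

Line A: kraft paper → XVIII.2; uncoated → XVIII.2.2; in rolls → XVIII.2.2.2. Scheduled 2%. Ferrule agreement on XVIII.2.2: CTH met → 18% available; Ferrule agreement on XVIII.3.1.2: XVIII.2.2.2 not covered; preference 18% not lower than 2% → no reduction. → 2%.
Line B: paperboard → XVIII.3; uncoated → XVIII.3.2; in rolls → XVIII.3.2.2. Scheduled 24%. Ferrule agreement on XVIII.2.2: XVIII.3.2.2 not covered; Ferrule agreement on XVIII.3.1.2: XVIII.3.2.2 not covered. → 24%.
Line C: printing paper → XVIII.4; uncoated → XVIII.4.1; in sheets → XVIII.4.1.2. Scheduled 38%. Ferrule agreement on XVIII.2.2: XVIII.4.1.2 not covered; Ferrule agreement on XVIII.3.1.2: XVIII.4.1.2 not covered; anti-dumping (Ferrule, XVIII.4.1): +9%; total 38% + 9% = 47%. → 47%.
Line D: printing paper → XVIII.4; uncoated → XVIII.4.1; in rolls → XVIII.4.1.1. Scheduled 7%. anti-dumping (Brenmore, XVIII.4.1.1): +12%; total 7% + 12% = 19%. → 19%.
Sum: 2% + 24% + 47% + 19% = 92%.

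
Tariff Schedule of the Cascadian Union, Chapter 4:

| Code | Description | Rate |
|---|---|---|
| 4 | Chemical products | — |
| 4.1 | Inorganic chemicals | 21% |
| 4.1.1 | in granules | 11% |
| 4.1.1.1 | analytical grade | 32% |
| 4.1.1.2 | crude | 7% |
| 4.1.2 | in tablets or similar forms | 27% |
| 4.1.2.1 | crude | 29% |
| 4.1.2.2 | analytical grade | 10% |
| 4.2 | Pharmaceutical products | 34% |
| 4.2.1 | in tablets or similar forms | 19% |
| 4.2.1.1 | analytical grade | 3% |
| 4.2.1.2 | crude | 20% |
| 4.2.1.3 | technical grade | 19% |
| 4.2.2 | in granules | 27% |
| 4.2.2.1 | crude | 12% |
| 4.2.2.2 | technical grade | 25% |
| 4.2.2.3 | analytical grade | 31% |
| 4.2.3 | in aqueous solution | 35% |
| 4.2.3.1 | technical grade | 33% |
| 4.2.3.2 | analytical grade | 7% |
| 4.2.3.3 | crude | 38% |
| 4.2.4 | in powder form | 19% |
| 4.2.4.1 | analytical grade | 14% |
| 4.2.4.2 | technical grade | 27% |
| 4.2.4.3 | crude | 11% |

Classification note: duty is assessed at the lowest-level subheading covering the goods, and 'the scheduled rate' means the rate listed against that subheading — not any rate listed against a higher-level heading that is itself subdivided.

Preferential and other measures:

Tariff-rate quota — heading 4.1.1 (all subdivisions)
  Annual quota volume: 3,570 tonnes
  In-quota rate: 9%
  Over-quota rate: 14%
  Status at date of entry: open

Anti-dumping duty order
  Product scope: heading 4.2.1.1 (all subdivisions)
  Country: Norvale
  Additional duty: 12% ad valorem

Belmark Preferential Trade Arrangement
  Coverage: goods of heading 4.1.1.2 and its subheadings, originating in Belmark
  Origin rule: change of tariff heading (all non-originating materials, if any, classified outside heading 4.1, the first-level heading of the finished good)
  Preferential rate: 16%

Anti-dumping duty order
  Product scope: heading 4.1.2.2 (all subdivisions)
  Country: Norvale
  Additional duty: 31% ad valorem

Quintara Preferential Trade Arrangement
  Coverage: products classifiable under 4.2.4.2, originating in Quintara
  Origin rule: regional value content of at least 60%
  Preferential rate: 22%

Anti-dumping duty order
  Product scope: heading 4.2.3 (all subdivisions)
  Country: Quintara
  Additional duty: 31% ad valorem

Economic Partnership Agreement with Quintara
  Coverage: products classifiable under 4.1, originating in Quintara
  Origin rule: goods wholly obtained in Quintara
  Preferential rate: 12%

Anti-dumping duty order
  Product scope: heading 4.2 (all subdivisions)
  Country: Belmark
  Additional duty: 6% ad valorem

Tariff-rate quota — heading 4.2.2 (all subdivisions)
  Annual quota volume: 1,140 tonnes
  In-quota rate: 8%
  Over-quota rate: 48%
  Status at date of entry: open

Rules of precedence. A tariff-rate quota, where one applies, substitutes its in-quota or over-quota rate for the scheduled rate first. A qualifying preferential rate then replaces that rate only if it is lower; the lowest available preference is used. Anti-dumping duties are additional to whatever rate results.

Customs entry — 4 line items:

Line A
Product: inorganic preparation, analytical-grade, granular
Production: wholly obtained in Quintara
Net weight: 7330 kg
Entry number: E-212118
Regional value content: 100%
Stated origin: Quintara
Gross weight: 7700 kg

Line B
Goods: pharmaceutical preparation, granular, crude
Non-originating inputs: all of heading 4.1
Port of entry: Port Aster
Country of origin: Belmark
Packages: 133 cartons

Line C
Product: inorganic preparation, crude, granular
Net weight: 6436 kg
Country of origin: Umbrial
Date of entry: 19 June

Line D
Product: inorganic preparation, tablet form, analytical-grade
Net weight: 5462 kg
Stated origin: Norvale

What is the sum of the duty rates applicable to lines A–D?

Line A: inorganic → 4.1; granular → 4.1.1; analytical-grade → 4.1.1.1. Scheduled 32%. quota on 4.1.1 open → in-quota 9%; Quintara agreement on 4.2.4.2: 4.1.1.1 not covered; Quintara agreement on 4.1: wholly obtained → 12% available; preference 12% not lower than 9% → no reduction. → 9%.
Line B: pharmaceutical → 4.2; granular → 4.2.2; crude → 4.2.2.1. Scheduled 12%. quota on 4.2.2 open → in-quota 8%; Belmark agreement on 4.1.1.2: 4.2.2.1 not covered; anti-dumping (Belmark, 4.2): +6%; total 8% + 6% = 14%. → 14%.
Line C: inorganic → 4.1; granular → 4.1.1; crude → 4.1.1.2. Scheduled 7%. quota on 4.1.1 open → in-quota 9%. → 9%.
Line D: inorganic → 4.1; tablet form → 4.1.2; analytical-grade → 4.1.2.2. Scheduled 10%. anti-dumping (Norvale, 4.1.2.2): +31%; total 10% + 31% = 41%. → 41%.
Sum: 9% + 14% + 9% + 41% = 73%.

73%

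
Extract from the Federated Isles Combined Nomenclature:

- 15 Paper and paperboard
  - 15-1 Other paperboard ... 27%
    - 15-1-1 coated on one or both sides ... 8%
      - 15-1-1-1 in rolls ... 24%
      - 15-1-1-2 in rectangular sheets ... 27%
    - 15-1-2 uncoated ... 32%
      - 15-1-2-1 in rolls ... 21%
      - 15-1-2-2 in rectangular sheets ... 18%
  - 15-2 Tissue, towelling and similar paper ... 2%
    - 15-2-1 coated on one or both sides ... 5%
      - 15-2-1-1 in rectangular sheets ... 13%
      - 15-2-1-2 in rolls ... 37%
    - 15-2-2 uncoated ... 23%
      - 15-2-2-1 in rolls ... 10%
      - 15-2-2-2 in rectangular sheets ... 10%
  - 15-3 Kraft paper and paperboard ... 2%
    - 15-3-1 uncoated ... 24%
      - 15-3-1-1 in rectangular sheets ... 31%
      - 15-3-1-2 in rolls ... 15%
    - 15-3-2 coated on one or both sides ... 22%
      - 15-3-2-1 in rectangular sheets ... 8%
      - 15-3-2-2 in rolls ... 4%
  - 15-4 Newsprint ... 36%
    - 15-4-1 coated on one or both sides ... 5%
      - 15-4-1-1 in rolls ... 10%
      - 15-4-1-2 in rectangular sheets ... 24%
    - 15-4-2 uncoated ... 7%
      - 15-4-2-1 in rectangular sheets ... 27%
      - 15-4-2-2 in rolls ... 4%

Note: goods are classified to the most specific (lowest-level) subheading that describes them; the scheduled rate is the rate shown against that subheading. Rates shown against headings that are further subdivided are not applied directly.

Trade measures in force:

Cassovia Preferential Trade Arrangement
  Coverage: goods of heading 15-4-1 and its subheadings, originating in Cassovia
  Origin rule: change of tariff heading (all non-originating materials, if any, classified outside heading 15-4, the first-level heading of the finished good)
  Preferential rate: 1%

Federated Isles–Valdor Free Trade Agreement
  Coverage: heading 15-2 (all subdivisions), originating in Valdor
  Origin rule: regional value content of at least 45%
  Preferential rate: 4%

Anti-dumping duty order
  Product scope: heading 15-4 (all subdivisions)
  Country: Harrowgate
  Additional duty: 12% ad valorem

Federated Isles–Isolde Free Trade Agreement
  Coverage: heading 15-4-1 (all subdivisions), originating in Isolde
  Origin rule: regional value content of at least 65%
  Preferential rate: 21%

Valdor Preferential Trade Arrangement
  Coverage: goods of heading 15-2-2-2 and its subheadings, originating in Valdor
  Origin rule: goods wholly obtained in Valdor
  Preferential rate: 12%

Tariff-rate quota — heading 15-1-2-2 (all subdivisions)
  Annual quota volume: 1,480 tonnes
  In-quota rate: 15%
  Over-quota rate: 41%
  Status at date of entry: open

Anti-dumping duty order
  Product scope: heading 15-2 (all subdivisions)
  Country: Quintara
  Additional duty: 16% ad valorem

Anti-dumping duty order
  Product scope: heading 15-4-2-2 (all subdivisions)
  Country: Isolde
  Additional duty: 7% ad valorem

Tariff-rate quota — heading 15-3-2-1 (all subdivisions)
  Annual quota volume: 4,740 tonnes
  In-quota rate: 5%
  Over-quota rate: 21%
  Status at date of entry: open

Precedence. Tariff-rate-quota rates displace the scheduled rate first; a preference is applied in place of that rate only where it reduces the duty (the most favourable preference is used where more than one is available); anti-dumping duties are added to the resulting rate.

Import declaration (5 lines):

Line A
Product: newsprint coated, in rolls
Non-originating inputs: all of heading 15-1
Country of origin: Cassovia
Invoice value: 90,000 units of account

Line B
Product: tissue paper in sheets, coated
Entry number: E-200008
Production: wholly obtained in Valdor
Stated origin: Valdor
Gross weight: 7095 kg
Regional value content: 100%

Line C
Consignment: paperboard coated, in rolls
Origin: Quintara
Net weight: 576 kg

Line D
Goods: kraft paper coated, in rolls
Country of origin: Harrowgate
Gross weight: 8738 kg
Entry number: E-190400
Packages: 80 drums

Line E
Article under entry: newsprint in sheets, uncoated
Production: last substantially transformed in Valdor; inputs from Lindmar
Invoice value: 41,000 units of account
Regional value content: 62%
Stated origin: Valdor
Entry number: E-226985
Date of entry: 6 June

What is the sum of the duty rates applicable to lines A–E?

60%

Line A: newsprint → 15-4; coated → 15-4-1; in rolls → 15-4-1-1. Scheduled 10%. Cassovia agreement on 15-4-1: CTH met → 1% available; preferential 1%. → 1%.
Line B: tissue paper → 15-2; coated → 15-2-1; in sheets → 15-2-1-1. Scheduled 13%. Valdor agreement on 15-2: RVC ≥ 45% → 4% available; Valdor agreement on 15-2-2-2: 15-2-1-1 not covered; preferential 4%. → 4%.
Line C: paperboard → 15-1; coated → 15-1-1; in rolls → 15-1-1-1. Scheduled 24%. No special measure applies. → 24%.
Line D: kraft paper → 15-3; coated → 15-3-2; in rolls → 15-3-2-2. Scheduled 4%. No special measure applies. → 4%.
Line E: newsprint → 15-4; uncoated → 15-4-2; in sheets → 15-4-2-1. Scheduled 27%. Valdor agreement on 15-2: 15-4-2-1 not covered; Valdor agreement on 15-2-2-2: 15-4-2-1 not covered. → 27%.
Sum: 1% + 4% + 24% + 4% + 27% = 60%.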